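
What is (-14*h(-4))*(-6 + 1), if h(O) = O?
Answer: -280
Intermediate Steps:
(-14*h(-4))*(-6 + 1) = (-14*(-4))*(-6 + 1) = 56*(-5) = -280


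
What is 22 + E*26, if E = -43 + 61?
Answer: 490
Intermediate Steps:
E = 18
22 + E*26 = 22 + 18*26 = 22 + 468 = 490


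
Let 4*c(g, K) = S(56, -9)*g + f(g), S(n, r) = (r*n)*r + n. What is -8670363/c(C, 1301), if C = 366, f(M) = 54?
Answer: -5780242/280121 ≈ -20.635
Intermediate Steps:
S(n, r) = n + n*r**2 (S(n, r) = (n*r)*r + n = n*r**2 + n = n + n*r**2)
c(g, K) = 27/2 + 1148*g (c(g, K) = ((56*(1 + (-9)**2))*g + 54)/4 = ((56*(1 + 81))*g + 54)/4 = ((56*82)*g + 54)/4 = (4592*g + 54)/4 = (54 + 4592*g)/4 = 27/2 + 1148*g)
-8670363/c(C, 1301) = -8670363/(27/2 + 1148*366) = -8670363/(27/2 + 420168) = -8670363/840363/2 = -8670363*2/840363 = -5780242/280121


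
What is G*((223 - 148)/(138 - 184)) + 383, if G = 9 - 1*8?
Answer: 17543/46 ≈ 381.37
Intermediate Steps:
G = 1 (G = 9 - 8 = 1)
G*((223 - 148)/(138 - 184)) + 383 = 1*((223 - 148)/(138 - 184)) + 383 = 1*(75/(-46)) + 383 = 1*(75*(-1/46)) + 383 = 1*(-75/46) + 383 = -75/46 + 383 = 17543/46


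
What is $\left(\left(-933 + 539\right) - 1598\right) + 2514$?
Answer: $522$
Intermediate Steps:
$\left(\left(-933 + 539\right) - 1598\right) + 2514 = \left(-394 - 1598\right) + 2514 = -1992 + 2514 = 522$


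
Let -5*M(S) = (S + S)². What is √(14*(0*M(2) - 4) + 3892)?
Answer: 2*√959 ≈ 61.935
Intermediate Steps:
M(S) = -4*S²/5 (M(S) = -(S + S)²/5 = -4*S²/5)
√(14*(0*M(2) - 4) + 3892) = √(14*(0*(-⅘*2²) - 4) + 3892) = √(14*(0*(-⅘*4) - 4) + 3892) = √(14*(0*(-16/5) - 4) + 3892) = √(14*(0 - 4) + 3892) = √(14*(-4) + 3892) = √(-56 + 3892) = √3836 = 2*√959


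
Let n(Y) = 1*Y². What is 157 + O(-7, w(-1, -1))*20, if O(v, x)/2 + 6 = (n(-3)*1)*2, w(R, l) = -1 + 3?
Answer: 637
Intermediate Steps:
w(R, l) = 2
n(Y) = Y²
O(v, x) = 24 (O(v, x) = -12 + 2*(((-3)²*1)*2) = -12 + 2*((9*1)*2) = -12 + 2*(9*2) = -12 + 2*18 = -12 + 36 = 24)
157 + O(-7, w(-1, -1))*20 = 157 + 24*20 = 157 + 480 = 637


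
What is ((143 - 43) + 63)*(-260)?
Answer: -42380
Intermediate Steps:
((143 - 43) + 63)*(-260) = (100 + 63)*(-260) = 163*(-260) = -42380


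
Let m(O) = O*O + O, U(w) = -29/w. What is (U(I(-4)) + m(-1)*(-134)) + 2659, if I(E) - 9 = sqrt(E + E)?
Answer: 236390/89 + 58*I*sqrt(2)/89 ≈ 2656.1 + 0.92162*I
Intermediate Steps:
I(E) = 9 + sqrt(2)*sqrt(E) (I(E) = 9 + sqrt(E + E) = 9 + sqrt(2*E) = 9 + sqrt(2)*sqrt(E))
m(O) = O + O**2 (m(O) = O**2 + O = O + O**2)
(U(I(-4)) + m(-1)*(-134)) + 2659 = (-29/(9 + sqrt(2)*sqrt(-4)) - (1 - 1)*(-134)) + 2659 = (-29/(9 + sqrt(2)*(2*I)) - 1*0*(-134)) + 2659 = (-29/(9 + 2*I*sqrt(2)) + 0*(-134)) + 2659 = (-29/(9 + 2*I*sqrt(2)) + 0) + 2659 = -29/(9 + 2*I*sqrt(2)) + 2659 = 2659 - 29/(9 + 2*I*sqrt(2))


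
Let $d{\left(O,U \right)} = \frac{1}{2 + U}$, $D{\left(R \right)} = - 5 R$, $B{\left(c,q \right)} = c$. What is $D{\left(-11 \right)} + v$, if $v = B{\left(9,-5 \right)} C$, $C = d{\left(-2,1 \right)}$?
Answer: $58$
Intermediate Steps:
$C = \frac{1}{3}$ ($C = \frac{1}{2 + 1} = \frac{1}{3} \approx 0.33333$)
$v = 3$ ($v = 9 \cdot \frac{1}{3} = 3$)
$D{\left(-11 \right)} + v = \left(-5\right) \left(-11\right) + 3 = 55 + 3 = 58$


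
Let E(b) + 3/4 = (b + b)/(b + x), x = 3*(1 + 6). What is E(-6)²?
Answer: 961/400 ≈ 2.4025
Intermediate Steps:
x = 21 (x = 3*7 = 21)
E(b) = -¾ + 2*b/(21 + b) (E(b) = -¾ + (b + b)/(b + 21) = -¾ + (2*b)/(21 + b) = -¾ + 2*b/(21 + b))
E(-6)² = ((-63 + 5*(-6))/(4*(21 - 6)))² = ((¼)*(-63 - 30)/15)² = ((¼)*(1/15)*(-93))² = (-31/20)² = 961/400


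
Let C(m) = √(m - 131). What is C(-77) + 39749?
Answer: 39749 + 4*I*√13 ≈ 39749.0 + 14.422*I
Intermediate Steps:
C(m) = √(-131 + m)
C(-77) + 39749 = √(-131 - 77) + 39749 = √(-208) + 39749 = 4*I*√13 + 39749 = 39749 + 4*I*√13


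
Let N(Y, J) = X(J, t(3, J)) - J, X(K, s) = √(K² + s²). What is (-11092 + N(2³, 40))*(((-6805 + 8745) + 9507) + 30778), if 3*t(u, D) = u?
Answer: -470048700 + 42225*√1601 ≈ -4.6836e+8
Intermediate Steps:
t(u, D) = u/3
N(Y, J) = √(1 + J²) - J (N(Y, J) = √(J² + ((⅓)*3)²) - J = √(J² + 1²) - J = √(J² + 1) - J = √(1 + J²) - J)
(-11092 + N(2³, 40))*(((-6805 + 8745) + 9507) + 30778) = (-11092 + (√(1 + 40²) - 1*40))*(((-6805 + 8745) + 9507) + 30778) = (-11092 + (√(1 + 1600) - 40))*((1940 + 9507) + 30778) = (-11092 + (√1601 - 40))*(11447 + 30778) = (-11092 + (-40 + √1601))*42225 = (-11132 + √1601)*42225 = -470048700 + 42225*√1601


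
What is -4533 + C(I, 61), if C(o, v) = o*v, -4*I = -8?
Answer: -4411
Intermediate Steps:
I = 2 (I = -1/4*(-8) = 2)
-4533 + C(I, 61) = -4533 + 2*61 = -4533 + 122 = -4411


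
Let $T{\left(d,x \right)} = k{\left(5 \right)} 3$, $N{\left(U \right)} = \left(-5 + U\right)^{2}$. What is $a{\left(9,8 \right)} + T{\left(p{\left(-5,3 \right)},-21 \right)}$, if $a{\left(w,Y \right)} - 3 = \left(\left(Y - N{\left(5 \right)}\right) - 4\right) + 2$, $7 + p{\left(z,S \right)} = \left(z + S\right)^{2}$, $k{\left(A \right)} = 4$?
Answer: $21$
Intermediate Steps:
$p{\left(z,S \right)} = -7 + \left(S + z\right)^{2}$ ($p{\left(z,S \right)} = -7 + \left(z + S\right)^{2} = -7 + \left(S + z\right)^{2}$)
$a{\left(w,Y \right)} = 1 + Y$ ($a{\left(w,Y \right)} = 3 - \left(2 + \left(-5 + 5\right)^{2} - Y\right) = 3 + \left(\left(\left(Y - 0^{2}\right) - 4\right) + 2\right) = 3 + \left(\left(\left(Y - 0\right) - 4\right) + 2\right) = 3 + \left(\left(\left(Y + 0\right) - 4\right) + 2\right) = 3 + \left(\left(Y - 4\right) + 2\right) = 3 + \left(\left(-4 + Y\right) + 2\right) = 3 + \left(-2 + Y\right) = 1 + Y$)
$T{\left(d,x \right)} = 12$ ($T{\left(d,x \right)} = 4 \cdot 3 = 12$)
$a{\left(9,8 \right)} + T{\left(p{\left(-5,3 \right)},-21 \right)} = \left(1 + 8\right) + 12 = 9 + 12 = 21$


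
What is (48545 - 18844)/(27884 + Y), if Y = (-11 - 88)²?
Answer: 29701/37685 ≈ 0.78814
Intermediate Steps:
Y = 9801 (Y = (-99)² = 9801)
(48545 - 18844)/(27884 + Y) = (48545 - 18844)/(27884 + 9801) = 29701/37685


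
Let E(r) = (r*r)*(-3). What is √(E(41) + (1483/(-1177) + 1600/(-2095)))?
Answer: I*√1226998926919238/493163 ≈ 71.028*I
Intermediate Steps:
E(r) = -3*r² (E(r) = r²*(-3) = -3*r²)
√(E(41) + (1483/(-1177) + 1600/(-2095))) = √(-3*41² + (1483/(-1177) + 1600/(-2095))) = √(-3*1681 + (1483*(-1/1177) + 1600*(-1/2095))) = √(-5043 + (-1483/1177 - 320/419)) = √(-5043 - 998017/493163) = √(-2488019026/493163) = I*√1226998926919238/493163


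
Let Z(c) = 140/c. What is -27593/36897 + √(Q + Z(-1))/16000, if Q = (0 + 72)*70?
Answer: -43890521/59035200 ≈ -0.74346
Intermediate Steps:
Q = 5040 (Q = 72*70 = 5040)
-27593/36897 + √(Q + Z(-1))/16000 = -27593/36897 + √(5040 + 140/(-1))/16000 = -27593*1/36897 + √(5040 + 140*(-1))*(1/16000) = -27593/36897 + √(5040 - 140)*(1/16000) = -27593/36897 + √4900*(1/16000) = -27593/36897 + 70*(1/16000) = -27593/36897 + 7/1600 = -43890521/59035200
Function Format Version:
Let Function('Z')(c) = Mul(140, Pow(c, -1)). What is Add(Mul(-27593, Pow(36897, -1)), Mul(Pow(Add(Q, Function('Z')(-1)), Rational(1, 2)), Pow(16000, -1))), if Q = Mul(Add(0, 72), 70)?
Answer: Rational(-43890521, 59035200) ≈ -0.74346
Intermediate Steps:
Q = 5040 (Q = Mul(72, 70) = 5040)
Add(Mul(-27593, Pow(36897, -1)), Mul(Pow(Add(Q, Function('Z')(-1)), Rational(1, 2)), Pow(16000, -1))) = Add(Mul(-27593, Pow(36897, -1)), Mul(Pow(Add(5040, Mul(140, Pow(-1, -1))), Rational(1, 2)), Pow(16000, -1))) = Add(Mul(-27593, Rational(1, 36897)), Mul(Pow(Add(5040, Mul(140, -1)), Rational(1, 2)), Rational(1, 16000))) = Add(Rational(-27593, 36897), Mul(Pow(Add(5040, -140), Rational(1, 2)), Rational(1, 16000))) = Add(Rational(-27593, 36897), Mul(Pow(4900, Rational(1, 2)), Rational(1, 16000))) = Add(Rational(-27593, 36897), Mul(70, Rational(1, 16000))) = Add(Rational(-27593, 36897), Rational(7, 1600)) = Rational(-43890521, 59035200)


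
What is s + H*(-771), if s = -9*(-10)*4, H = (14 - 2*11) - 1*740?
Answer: 577068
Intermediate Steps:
H = -748 (H = (14 - 22) - 740 = -8 - 740 = -748)
s = 360 (s = 90*4 = 360)
s + H*(-771) = 360 - 748*(-771) = 360 + 576708 = 577068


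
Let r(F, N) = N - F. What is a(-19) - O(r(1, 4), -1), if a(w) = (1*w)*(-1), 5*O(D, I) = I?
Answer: 96/5 ≈ 19.200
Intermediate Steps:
O(D, I) = I/5
a(w) = -w (a(w) = w*(-1) = -w)
a(-19) - O(r(1, 4), -1) = -1*(-19) - (-1)/5 = 19 - 1*(-⅕) = 19 + ⅕ = 96/5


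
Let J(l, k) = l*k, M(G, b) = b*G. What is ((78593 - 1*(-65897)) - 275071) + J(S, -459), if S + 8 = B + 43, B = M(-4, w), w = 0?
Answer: -146646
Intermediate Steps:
M(G, b) = G*b
B = 0 (B = -4*0 = 0)
S = 35 (S = -8 + (0 + 43) = -8 + 43 = 35)
J(l, k) = k*l
((78593 - 1*(-65897)) - 275071) + J(S, -459) = ((78593 - 1*(-65897)) - 275071) - 459*35 = ((78593 + 65897) - 275071) - 16065 = (144490 - 275071) - 16065 = -130581 - 16065 = -146646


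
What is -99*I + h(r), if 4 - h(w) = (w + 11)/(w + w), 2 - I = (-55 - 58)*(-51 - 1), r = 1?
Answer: 581524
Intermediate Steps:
I = -5874 (I = 2 - (-55 - 58)*(-51 - 1) = 2 - (-113)*(-52) = 2 - 1*5876 = 2 - 5876 = -5874)
h(w) = 4 - (11 + w)/(2*w) (h(w) = 4 - (w + 11)/(w + w) = 4 - (11 + w)/(2*w))
-99*I + h(r) = -99*(-5874) + (1/2)*(-11 + 7*1)/1 = 581526 + (1/2)*1*(-11 + 7) = 581526 + (1/2)*1*(-4) = 581526 - 2 = 581524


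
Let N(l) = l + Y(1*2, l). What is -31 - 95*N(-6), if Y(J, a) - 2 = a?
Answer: 919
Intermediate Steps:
Y(J, a) = 2 + a
N(l) = 2 + 2*l (N(l) = l + (2 + l) = 2 + 2*l)
-31 - 95*N(-6) = -31 - 95*(2 + 2*(-6)) = -31 - 95*(2 - 12) = -31 - 95*(-10) = -31 + 950 = 919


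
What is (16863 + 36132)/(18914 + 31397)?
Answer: 52995/50311 ≈ 1.0533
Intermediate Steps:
(16863 + 36132)/(18914 + 31397) = 52995/50311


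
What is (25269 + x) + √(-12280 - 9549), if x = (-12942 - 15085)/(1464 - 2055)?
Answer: 14962006/591 + I*√21829 ≈ 25316.0 + 147.75*I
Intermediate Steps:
x = 28027/591 (x = -28027/(-591) = -28027*(-1/591) = 28027/591 ≈ 47.423)
(25269 + x) + √(-12280 - 9549) = (25269 + 28027/591) + √(-12280 - 9549) = 14962006/591 + √(-21829) = 14962006/591 + I*√21829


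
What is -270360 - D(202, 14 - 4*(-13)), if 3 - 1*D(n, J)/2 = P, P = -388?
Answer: -271142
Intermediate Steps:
D(n, J) = 782 (D(n, J) = 6 - 2*(-388) = 6 + 776 = 782)
-270360 - D(202, 14 - 4*(-13)) = -270360 - 1*782 = -270360 - 782 = -271142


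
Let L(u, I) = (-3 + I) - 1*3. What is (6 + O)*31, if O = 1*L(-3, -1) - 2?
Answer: -93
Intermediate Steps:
L(u, I) = -6 + I (L(u, I) = (-3 + I) - 3 = -6 + I)
O = -9 (O = 1*(-6 - 1) - 2 = 1*(-7) - 2 = -7 - 2 = -9)
(6 + O)*31 = (6 - 9)*31 = -3*31 = -93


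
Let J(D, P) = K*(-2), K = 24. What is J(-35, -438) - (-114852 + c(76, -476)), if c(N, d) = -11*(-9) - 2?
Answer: 114707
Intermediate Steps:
c(N, d) = 97 (c(N, d) = 99 - 2 = 97)
J(D, P) = -48 (J(D, P) = 24*(-2) = -48)
J(-35, -438) - (-114852 + c(76, -476)) = -48 - (-114852 + 97) = -48 - 1*(-114755) = -48 + 114755 = 114707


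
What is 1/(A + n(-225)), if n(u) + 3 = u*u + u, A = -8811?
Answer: 1/41586 ≈ 2.4047e-5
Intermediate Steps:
n(u) = -3 + u + u² (n(u) = -3 + (u*u + u) = -3 + (u² + u) = -3 + (u + u²) = -3 + u + u²)
1/(A + n(-225)) = 1/(-8811 + (-3 - 225 + (-225)²)) = 1/(-8811 + (-3 - 225 + 50625)) = 1/(-8811 + 50397) = 1/41586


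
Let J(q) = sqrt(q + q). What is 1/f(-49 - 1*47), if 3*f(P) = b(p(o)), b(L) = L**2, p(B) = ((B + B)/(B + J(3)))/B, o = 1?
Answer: 21/4 + 3*sqrt(6)/2 ≈ 8.9242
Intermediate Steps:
J(q) = sqrt(2)*sqrt(q) (J(q) = sqrt(2*q) = sqrt(2)*sqrt(q))
p(B) = 2/(B + sqrt(6)) (p(B) = ((B + B)/(B + sqrt(2)*sqrt(3)))/B = ((2*B)/(B + sqrt(6)))/B = (2*B/(B + sqrt(6)))/B = 2/(B + sqrt(6)))
f(P) = 4/(3*(1 + sqrt(6))**2) (f(P) = (2/(1 + sqrt(6)))**2/3 = (4/(1 + sqrt(6))**2)/3 = 4/(3*(1 + sqrt(6))**2))
1/f(-49 - 1*47) = 1/(28/75 - 8*sqrt(6)/75)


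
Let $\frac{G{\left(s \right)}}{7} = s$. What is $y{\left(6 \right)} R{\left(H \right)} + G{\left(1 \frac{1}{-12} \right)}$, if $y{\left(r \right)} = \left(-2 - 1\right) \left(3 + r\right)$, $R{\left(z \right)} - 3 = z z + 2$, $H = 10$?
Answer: $- \frac{34027}{12} \approx -2835.6$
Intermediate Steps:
$G{\left(s \right)} = 7 s$
$R{\left(z \right)} = 5 + z^{2}$ ($R{\left(z \right)} = 3 + \left(z z + 2\right) = 3 + \left(z^{2} + 2\right) = 3 + \left(2 + z^{2}\right) = 5 + z^{2}$)
$y{\left(r \right)} = -9 - 3 r$ ($y{\left(r \right)} = - 3 \left(3 + r\right) = -9 - 3 r$)
$y{\left(6 \right)} R{\left(H \right)} + G{\left(1 \frac{1}{-12} \right)} = \left(-9 - 18\right) \left(5 + 10^{2}\right) + 7 \cdot 1 \frac{1}{-12} = \left(-9 - 18\right) \left(5 + 100\right) + 7 \cdot 1 \left(- \frac{1}{12}\right) = \left(-27\right) 105 + 7 \left(- \frac{1}{12}\right) = -2835 - \frac{7}{12} = - \frac{34027}{12}$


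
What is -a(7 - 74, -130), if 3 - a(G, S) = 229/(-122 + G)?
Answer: -796/189 ≈ -4.2116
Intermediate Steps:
a(G, S) = 3 - 229/(-122 + G)
-a(7 - 74, -130) = -(-595 + 3*(7 - 74))/(-122 + (7 - 74)) = -(-595 + 3*(-67))/(-122 - 67) = -(-595 - 201)/(-189) = -(-1)*(-796)/189 = -1*796/189 = -796/189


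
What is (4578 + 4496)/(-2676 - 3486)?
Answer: -349/237 ≈ -1.4726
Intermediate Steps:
(4578 + 4496)/(-2676 - 3486) = 9074/(-6162) = 9074*(-1/6162) = -349/237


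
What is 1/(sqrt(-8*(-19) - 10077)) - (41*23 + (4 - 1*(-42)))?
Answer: -989 - I*sqrt(397)/1985 ≈ -989.0 - 0.010038*I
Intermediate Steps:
1/(sqrt(-8*(-19) - 10077)) - (41*23 + (4 - 1*(-42))) = 1/(sqrt(152 - 10077)) - (943 + (4 + 42)) = 1/(sqrt(-9925)) - (943 + 46) = 1/(5*I*sqrt(397)) - 1*989 = -I*sqrt(397)/1985 - 989 = -989 - I*sqrt(397)/1985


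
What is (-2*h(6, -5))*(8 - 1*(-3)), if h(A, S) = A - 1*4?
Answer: -44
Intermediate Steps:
h(A, S) = -4 + A (h(A, S) = A - 4 = -4 + A)
(-2*h(6, -5))*(8 - 1*(-3)) = (-2*(-4 + 6))*(8 - 1*(-3)) = (-2*2)*(8 + 3) = -4*11 = -44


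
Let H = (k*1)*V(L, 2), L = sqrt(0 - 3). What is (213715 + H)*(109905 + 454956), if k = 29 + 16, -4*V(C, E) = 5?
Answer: 482749980735/4 ≈ 1.2069e+11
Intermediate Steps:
L = I*sqrt(3) (L = sqrt(-3) = I*sqrt(3) ≈ 1.732*I)
V(C, E) = -5/4 (V(C, E) = -1/4*5 = -5/4)
k = 45
H = -225/4 (H = (45*1)*(-5/4) = 45*(-5/4) = -225/4 ≈ -56.250)
(213715 + H)*(109905 + 454956) = (213715 - 225/4)*(109905 + 454956) = (854635/4)*564861 = 482749980735/4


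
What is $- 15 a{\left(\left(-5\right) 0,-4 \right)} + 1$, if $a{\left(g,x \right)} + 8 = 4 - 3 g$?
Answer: $61$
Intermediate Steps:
$a{\left(g,x \right)} = -4 - 3 g$ ($a{\left(g,x \right)} = -8 - \left(-4 + 3 g\right) = -4 - 3 g$)
$- 15 a{\left(\left(-5\right) 0,-4 \right)} + 1 = - 15 \left(-4 - 3 \left(\left(-5\right) 0\right)\right) + 1 = - 15 \left(-4 - 0\right) + 1 = - 15 \left(-4 + 0\right) + 1 = \left(-15\right) \left(-4\right) + 1 = 60 + 1 = 61$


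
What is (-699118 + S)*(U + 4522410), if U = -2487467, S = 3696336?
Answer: 6099167788574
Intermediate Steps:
(-699118 + S)*(U + 4522410) = (-699118 + 3696336)*(-2487467 + 4522410) = 2997218*2034943 = 6099167788574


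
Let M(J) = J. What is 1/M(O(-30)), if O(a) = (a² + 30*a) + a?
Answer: -1/30 ≈ -0.033333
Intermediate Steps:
O(a) = a² + 31*a
1/M(O(-30)) = 1/(-30*(31 - 30)) = 1/(-30*1) = 1/(-30) = -1/30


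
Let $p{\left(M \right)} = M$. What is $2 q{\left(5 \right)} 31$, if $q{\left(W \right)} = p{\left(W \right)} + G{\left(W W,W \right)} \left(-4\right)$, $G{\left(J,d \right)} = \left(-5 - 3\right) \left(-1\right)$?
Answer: $-1674$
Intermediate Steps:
$G{\left(J,d \right)} = 8$ ($G{\left(J,d \right)} = \left(-8\right) \left(-1\right) = 8$)
$q{\left(W \right)} = -32 + W$ ($q{\left(W \right)} = W + 8 \left(-4\right) = W - 32 = -32 + W$)
$2 q{\left(5 \right)} 31 = 2 \left(-32 + 5\right) 31 = 2 \left(-27\right) 31 = \left(-54\right) 31 = -1674$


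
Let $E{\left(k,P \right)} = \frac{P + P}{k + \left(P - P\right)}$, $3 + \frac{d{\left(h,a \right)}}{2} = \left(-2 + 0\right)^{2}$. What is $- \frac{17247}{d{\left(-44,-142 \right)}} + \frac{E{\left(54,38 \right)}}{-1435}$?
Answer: $- \frac{668235091}{77490} \approx -8623.5$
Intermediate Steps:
$d{\left(h,a \right)} = 2$ ($d{\left(h,a \right)} = -6 + 2 \left(-2 + 0\right)^{2} = -6 + 2 \left(-2\right)^{2} = -6 + 2 \cdot 4 = -6 + 8 = 2$)
$E{\left(k,P \right)} = \frac{2 P}{k}$ ($E{\left(k,P \right)} = \frac{2 P}{k + 0} = \frac{2 P}{k}$)
$- \frac{17247}{d{\left(-44,-142 \right)}} + \frac{E{\left(54,38 \right)}}{-1435} = - \frac{17247}{2} + \frac{2 \cdot 38 \cdot \frac{1}{54}}{-1435} = \left(-17247\right) \frac{1}{2} + 2 \cdot 38 \cdot \frac{1}{54} \left(- \frac{1}{1435}\right) = - \frac{17247}{2} + \frac{38}{27} \left(- \frac{1}{1435}\right) = - \frac{17247}{2} - \frac{38}{38745} = - \frac{668235091}{77490}$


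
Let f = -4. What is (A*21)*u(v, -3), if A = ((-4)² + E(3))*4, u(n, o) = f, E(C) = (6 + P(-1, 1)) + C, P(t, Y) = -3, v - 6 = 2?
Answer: -7392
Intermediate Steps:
v = 8 (v = 6 + 2 = 8)
E(C) = 3 + C (E(C) = (6 - 3) + C = 3 + C)
u(n, o) = -4
A = 88 (A = ((-4)² + (3 + 3))*4 = (16 + 6)*4 = 22*4 = 88)
(A*21)*u(v, -3) = (88*21)*(-4) = 1848*(-4) = -7392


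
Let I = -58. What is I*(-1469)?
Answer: 85202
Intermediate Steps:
I*(-1469) = -58*(-1469) = 85202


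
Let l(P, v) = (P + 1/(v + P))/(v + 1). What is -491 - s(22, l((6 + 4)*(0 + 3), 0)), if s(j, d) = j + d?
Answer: -16291/30 ≈ -543.03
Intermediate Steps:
l(P, v) = (P + 1/(P + v))/(1 + v)
s(j, d) = d + j
-491 - s(22, l((6 + 4)*(0 + 3), 0)) = -491 - ((1 + ((6 + 4)*(0 + 3))² + ((6 + 4)*(0 + 3))*0)/((6 + 4)*(0 + 3) + 0 + 0² + ((6 + 4)*(0 + 3))*0) + 22) = -491 - ((1 + (10*3)² + (10*3)*0)/(10*3 + 0 + 0 + (10*3)*0) + 22) = -491 - ((1 + 30² + 30*0)/(30 + 0 + 0 + 30*0) + 22) = -491 - ((1 + 900 + 0)/(30 + 0 + 0 + 0) + 22) = -491 - (901/30 + 22) = -491 - 1*1561/30 = -491 - 1561/30 = -16291/30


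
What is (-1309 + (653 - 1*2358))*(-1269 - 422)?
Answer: 5096674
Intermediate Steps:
(-1309 + (653 - 1*2358))*(-1269 - 422) = (-1309 + (653 - 2358))*(-1691) = (-1309 - 1705)*(-1691) = -3014*(-1691) = 5096674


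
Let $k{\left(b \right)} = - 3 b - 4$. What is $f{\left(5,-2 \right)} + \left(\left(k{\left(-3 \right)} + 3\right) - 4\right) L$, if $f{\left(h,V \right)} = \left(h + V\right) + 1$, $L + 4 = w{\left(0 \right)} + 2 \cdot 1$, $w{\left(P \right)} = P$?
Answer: $-4$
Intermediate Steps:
$k{\left(b \right)} = -4 - 3 b$
$L = -2$ ($L = -4 + \left(0 + 2 \cdot 1\right) = -4 + \left(0 + 2\right) = -4 + 2 = -2$)
$f{\left(h,V \right)} = 1 + V + h$ ($f{\left(h,V \right)} = \left(V + h\right) + 1 = 1 + V + h$)
$f{\left(5,-2 \right)} + \left(\left(k{\left(-3 \right)} + 3\right) - 4\right) L = \left(1 - 2 + 5\right) + \left(\left(\left(-4 - -9\right) + 3\right) - 4\right) \left(-2\right) = 4 + \left(\left(\left(-4 + 9\right) + 3\right) - 4\right) \left(-2\right) = 4 + \left(\left(5 + 3\right) - 4\right) \left(-2\right) = 4 + \left(8 - 4\right) \left(-2\right) = 4 + 4 \left(-2\right) = 4 - 8 = -4$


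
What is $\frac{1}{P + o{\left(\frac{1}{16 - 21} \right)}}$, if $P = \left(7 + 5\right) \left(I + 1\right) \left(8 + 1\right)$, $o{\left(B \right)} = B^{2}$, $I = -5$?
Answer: $- \frac{25}{10799} \approx -0.002315$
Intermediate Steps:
$P = -432$ ($P = \left(7 + 5\right) \left(-5 + 1\right) \left(8 + 1\right) = 12 \left(\left(-4\right) 9\right) = 12 \left(-36\right) = -432$)
$\frac{1}{P + o{\left(\frac{1}{16 - 21} \right)}} = \frac{1}{-432 + \left(\frac{1}{16 - 21}\right)^{2}} = \frac{1}{-432 + \left(\frac{1}{-5}\right)^{2}} = \frac{1}{-432 + \left(- \frac{1}{5}\right)^{2}} = \frac{1}{-432 + \frac{1}{25}} = \frac{1}{- \frac{10799}{25}} = - \frac{25}{10799}$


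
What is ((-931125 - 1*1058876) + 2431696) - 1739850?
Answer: -1298155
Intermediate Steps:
((-931125 - 1*1058876) + 2431696) - 1739850 = ((-931125 - 1058876) + 2431696) - 1739850 = (-1990001 + 2431696) - 1739850 = 441695 - 1739850 = -1298155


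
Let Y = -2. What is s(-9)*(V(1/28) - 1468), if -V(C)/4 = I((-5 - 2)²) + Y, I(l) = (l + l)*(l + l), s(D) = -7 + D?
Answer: 638016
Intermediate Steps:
I(l) = 4*l² (I(l) = (2*l)*(2*l) = 4*l²)
V(C) = -38408 (V(C) = -4*(4*((-5 - 2)²)² - 2) = -4*(4*((-7)²)² - 2) = -4*(4*49² - 2) = -4*(4*2401 - 2) = -4*(9604 - 2) = -4*9602 = -38408)
s(-9)*(V(1/28) - 1468) = (-7 - 9)*(-38408 - 1468) = -16*(-39876) = 638016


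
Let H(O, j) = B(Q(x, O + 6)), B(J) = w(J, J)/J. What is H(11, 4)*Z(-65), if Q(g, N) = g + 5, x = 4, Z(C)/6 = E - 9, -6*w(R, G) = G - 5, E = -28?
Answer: 148/9 ≈ 16.444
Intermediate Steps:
w(R, G) = ⅚ - G/6 (w(R, G) = -(G - 5)/6 = -(-5 + G)/6 = ⅚ - G/6)
Z(C) = -222 (Z(C) = 6*(-28 - 9) = 6*(-37) = -222)
Q(g, N) = 5 + g
B(J) = (⅚ - J/6)/J
H(O, j) = -2/27 (H(O, j) = (5 - (5 + 4))/(6*(5 + 4)) = (⅙)*(5 - 1*9)/9 = (⅙)*(⅑)*(5 - 9) = (⅙)*(⅑)*(-4) = -2/27)
H(11, 4)*Z(-65) = -2/27*(-222) = 148/9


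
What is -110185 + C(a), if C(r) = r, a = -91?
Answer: -110276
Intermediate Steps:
-110185 + C(a) = -110185 - 91 = -110276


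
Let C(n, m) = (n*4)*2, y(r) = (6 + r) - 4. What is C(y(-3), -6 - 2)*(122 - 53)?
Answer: -552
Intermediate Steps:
y(r) = 2 + r
C(n, m) = 8*n (C(n, m) = (4*n)*2 = 8*n)
C(y(-3), -6 - 2)*(122 - 53) = (8*(2 - 3))*(122 - 53) = (8*(-1))*69 = -8*69 = -552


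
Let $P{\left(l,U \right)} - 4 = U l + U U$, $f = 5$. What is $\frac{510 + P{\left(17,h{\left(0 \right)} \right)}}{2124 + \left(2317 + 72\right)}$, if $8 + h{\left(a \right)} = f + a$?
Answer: $\frac{472}{4513} \approx 0.10459$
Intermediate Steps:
$h{\left(a \right)} = -3 + a$ ($h{\left(a \right)} = -8 + \left(5 + a\right) = -3 + a$)
$P{\left(l,U \right)} = 4 + U^{2} + U l$ ($P{\left(l,U \right)} = 4 + \left(U l + U U\right) = 4 + \left(U l + U^{2}\right) = 4 + \left(U^{2} + U l\right) = 4 + U^{2} + U l$)
$\frac{510 + P{\left(17,h{\left(0 \right)} \right)}}{2124 + \left(2317 + 72\right)} = \frac{510 + \left(4 + \left(-3 + 0\right)^{2} + \left(-3 + 0\right) 17\right)}{2124 + \left(2317 + 72\right)} = \frac{510 + \left(4 + \left(-3\right)^{2} - 51\right)}{2124 + 2389} = \frac{510 + \left(4 + 9 - 51\right)}{4513} = \left(510 - 38\right) \frac{1}{4513} = 472 \cdot \frac{1}{4513} = \frac{472}{4513}$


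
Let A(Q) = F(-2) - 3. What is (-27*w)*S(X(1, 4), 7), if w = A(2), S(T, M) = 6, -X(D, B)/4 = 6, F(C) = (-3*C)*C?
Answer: 2430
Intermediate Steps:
F(C) = -3*C²
X(D, B) = -24 (X(D, B) = -4*6 = -24)
A(Q) = -15 (A(Q) = -3*(-2)² - 3 = -3*4 - 3 = -12 - 3 = -15)
w = -15
(-27*w)*S(X(1, 4), 7) = -27*(-15)*6 = 405*6 = 2430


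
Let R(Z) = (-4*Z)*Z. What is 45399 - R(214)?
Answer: 228583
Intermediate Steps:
R(Z) = -4*Z²
45399 - R(214) = 45399 - (-4)*214² = 45399 - (-4)*45796 = 45399 - 1*(-183184) = 45399 + 183184 = 228583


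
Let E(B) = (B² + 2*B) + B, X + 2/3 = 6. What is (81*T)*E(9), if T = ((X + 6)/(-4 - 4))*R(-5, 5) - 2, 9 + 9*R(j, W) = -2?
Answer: -2349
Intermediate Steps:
X = 16/3 (X = -⅔ + 6 = 16/3 ≈ 5.3333)
R(j, W) = -11/9 (R(j, W) = -1 + (⅑)*(-2) = -1 - 2/9 = -11/9)
E(B) = B² + 3*B
T = -29/108 (T = ((16/3 + 6)/(-4 - 4))*(-11/9) - 2 = ((34/3)/(-8))*(-11/9) - 2 = ((34/3)*(-⅛))*(-11/9) - 2 = -17/12*(-11/9) - 2 = 187/108 - 2 = -29/108 ≈ -0.26852)
(81*T)*E(9) = (81*(-29/108))*(9*(3 + 9)) = -783*12/4 = -87/4*108 = -2349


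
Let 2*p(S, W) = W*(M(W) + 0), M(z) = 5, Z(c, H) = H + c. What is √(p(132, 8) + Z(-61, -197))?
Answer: I*√238 ≈ 15.427*I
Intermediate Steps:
p(S, W) = 5*W/2 (p(S, W) = (W*(5 + 0))/2 = (W*5)/2 = (5*W)/2 = 5*W/2)
√(p(132, 8) + Z(-61, -197)) = √((5/2)*8 + (-197 - 61)) = √(20 - 258) = √(-238) = I*√238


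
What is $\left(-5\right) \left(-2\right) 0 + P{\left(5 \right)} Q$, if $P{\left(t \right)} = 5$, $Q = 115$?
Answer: $575$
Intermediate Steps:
$\left(-5\right) \left(-2\right) 0 + P{\left(5 \right)} Q = \left(-5\right) \left(-2\right) 0 + 5 \cdot 115 = 10 \cdot 0 + 575 = 0 + 575 = 575$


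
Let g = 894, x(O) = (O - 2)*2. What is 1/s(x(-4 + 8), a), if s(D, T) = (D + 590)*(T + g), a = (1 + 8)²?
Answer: 1/579150 ≈ 1.7267e-6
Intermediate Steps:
x(O) = -4 + 2*O (x(O) = (-2 + O)*2 = -4 + 2*O)
a = 81 (a = 9² = 81)
s(D, T) = (590 + D)*(894 + T) (s(D, T) = (D + 590)*(T + 894) = (590 + D)*(894 + T))
1/s(x(-4 + 8), a) = 1/(527460 + 590*81 + 894*(-4 + 2*(-4 + 8)) + (-4 + 2*(-4 + 8))*81) = 1/(527460 + 47790 + 894*(-4 + 2*4) + (-4 + 2*4)*81) = 1/(527460 + 47790 + 894*(-4 + 8) + (-4 + 8)*81) = 1/(527460 + 47790 + 894*4 + 4*81) = 1/(527460 + 47790 + 3576 + 324) = 1/579150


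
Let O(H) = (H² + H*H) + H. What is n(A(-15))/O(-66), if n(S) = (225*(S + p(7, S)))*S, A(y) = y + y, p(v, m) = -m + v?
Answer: -7875/1441 ≈ -5.4650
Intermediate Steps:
p(v, m) = v - m
O(H) = H + 2*H² (O(H) = (H² + H²) + H = 2*H² + H = H + 2*H²)
A(y) = 2*y
n(S) = 1575*S (n(S) = (225*(S + (7 - S)))*S = (225*7)*S = 1575*S)
n(A(-15))/O(-66) = (1575*(2*(-15)))/((-66*(1 + 2*(-66)))) = (1575*(-30))/((-66*(1 - 132))) = -47250/((-66*(-131))) = -47250/8646 = -47250*1/8646 = -7875/1441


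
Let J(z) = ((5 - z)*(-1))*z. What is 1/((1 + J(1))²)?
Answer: ⅑ ≈ 0.11111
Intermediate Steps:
J(z) = z*(-5 + z) (J(z) = (-5 + z)*z = z*(-5 + z))
1/((1 + J(1))²) = 1/((1 + 1*(-5 + 1))²) = 1/((1 + 1*(-4))²) = 1/((1 - 4)²) = 1/((-3)²) = 1/9 = ⅑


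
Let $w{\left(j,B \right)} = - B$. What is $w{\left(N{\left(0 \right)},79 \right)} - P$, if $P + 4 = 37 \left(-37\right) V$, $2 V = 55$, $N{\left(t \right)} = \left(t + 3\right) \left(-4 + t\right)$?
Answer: $\frac{75145}{2} \approx 37573.0$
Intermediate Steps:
$N{\left(t \right)} = \left(-4 + t\right) \left(3 + t\right)$ ($N{\left(t \right)} = \left(3 + t\right) \left(-4 + t\right) = \left(-4 + t\right) \left(3 + t\right)$)
$V = \frac{55}{2}$ ($V = \frac{1}{2} \cdot 55 = \frac{55}{2} \approx 27.5$)
$P = - \frac{75303}{2}$ ($P = -4 + 37 \left(-37\right) \frac{55}{2} = -4 - \frac{75295}{2} = - \frac{75303}{2} \approx -37652.0$)
$w{\left(N{\left(0 \right)},79 \right)} - P = \left(-1\right) 79 - - \frac{75303}{2} = -79 + \frac{75303}{2} = \frac{75145}{2}$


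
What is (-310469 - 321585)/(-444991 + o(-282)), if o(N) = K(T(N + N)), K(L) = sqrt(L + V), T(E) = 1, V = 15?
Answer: 632054/444987 ≈ 1.4204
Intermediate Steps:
K(L) = sqrt(15 + L) (K(L) = sqrt(L + 15) = sqrt(15 + L))
o(N) = 4 (o(N) = sqrt(15 + 1) = sqrt(16) = 4)
(-310469 - 321585)/(-444991 + o(-282)) = (-310469 - 321585)/(-444991 + 4) = -632054/(-444987) = -632054*(-1/444987) = 632054/444987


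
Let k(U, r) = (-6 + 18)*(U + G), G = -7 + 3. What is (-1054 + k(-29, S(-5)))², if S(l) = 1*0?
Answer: 2102500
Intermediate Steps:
G = -4
S(l) = 0
k(U, r) = -48 + 12*U (k(U, r) = (-6 + 18)*(U - 4) = 12*(-4 + U) = -48 + 12*U)
(-1054 + k(-29, S(-5)))² = (-1054 + (-48 + 12*(-29)))² = (-1054 + (-48 - 348))² = (-1054 - 396)² = (-1450)² = 2102500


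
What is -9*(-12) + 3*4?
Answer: 120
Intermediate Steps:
-9*(-12) + 3*4 = 108 + 12 = 120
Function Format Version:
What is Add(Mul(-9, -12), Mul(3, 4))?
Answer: 120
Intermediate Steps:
Add(Mul(-9, -12), Mul(3, 4)) = Add(108, 12) = 120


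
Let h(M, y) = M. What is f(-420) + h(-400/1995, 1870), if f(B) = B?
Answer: -167660/399 ≈ -420.20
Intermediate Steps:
f(-420) + h(-400/1995, 1870) = -420 - 400/1995 = -420 - 400*1/1995 = -420 - 80/399 = -167660/399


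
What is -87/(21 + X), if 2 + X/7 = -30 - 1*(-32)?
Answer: -29/7 ≈ -4.1429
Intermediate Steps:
X = 0 (X = -14 + 7*(-30 - 1*(-32)) = -14 + 7*(-30 + 32) = -14 + 7*2 = -14 + 14 = 0)
-87/(21 + X) = -87/(21 + 0) = -87/21 = (1/21)*(-87) = -29/7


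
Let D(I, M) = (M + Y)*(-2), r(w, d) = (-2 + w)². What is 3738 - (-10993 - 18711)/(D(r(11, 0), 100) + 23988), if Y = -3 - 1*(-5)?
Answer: 11116787/2973 ≈ 3739.3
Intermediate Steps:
Y = 2 (Y = -3 + 5 = 2)
D(I, M) = -4 - 2*M (D(I, M) = (M + 2)*(-2) = (2 + M)*(-2) = -4 - 2*M)
3738 - (-10993 - 18711)/(D(r(11, 0), 100) + 23988) = 3738 - (-10993 - 18711)/((-4 - 2*100) + 23988) = 3738 - (-29704)/((-4 - 200) + 23988) = 3738 - (-29704)/(-204 + 23988) = 3738 - (-29704)/23784 = 3738 - 1*(-3713/2973) = 3738 + 3713/2973 = 11116787/2973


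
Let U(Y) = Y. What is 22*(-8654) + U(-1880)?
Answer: -192268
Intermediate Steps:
22*(-8654) + U(-1880) = 22*(-8654) - 1880 = -190388 - 1880 = -192268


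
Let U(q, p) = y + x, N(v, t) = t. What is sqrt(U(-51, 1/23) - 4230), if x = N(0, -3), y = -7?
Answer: 4*I*sqrt(265) ≈ 65.115*I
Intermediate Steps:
x = -3
U(q, p) = -10 (U(q, p) = -7 - 3 = -10)
sqrt(U(-51, 1/23) - 4230) = sqrt(-10 - 4230) = sqrt(-4240) = 4*I*sqrt(265)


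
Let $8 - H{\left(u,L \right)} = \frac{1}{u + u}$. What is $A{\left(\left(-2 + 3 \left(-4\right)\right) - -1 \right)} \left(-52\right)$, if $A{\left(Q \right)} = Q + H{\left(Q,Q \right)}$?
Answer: $258$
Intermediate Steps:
$H{\left(u,L \right)} = 8 - \frac{1}{2 u}$ ($H{\left(u,L \right)} = 8 - \frac{1}{u + u} = 8 - \frac{1}{2 u}$)
$A{\left(Q \right)} = 8 + Q - \frac{1}{2 Q}$ ($A{\left(Q \right)} = Q + \left(8 - \frac{1}{2 Q}\right) = 8 + Q - \frac{1}{2 Q}$)
$A{\left(\left(-2 + 3 \left(-4\right)\right) - -1 \right)} \left(-52\right) = \left(8 + \left(\left(-2 + 3 \left(-4\right)\right) - -1\right) - \frac{1}{2 \left(\left(-2 + 3 \left(-4\right)\right) - -1\right)}\right) \left(-52\right) = \left(8 + \left(\left(-2 - 12\right) + 1\right) - \frac{1}{2 \left(\left(-2 - 12\right) + 1\right)}\right) \left(-52\right) = \left(8 + \left(-14 + 1\right) - \frac{1}{2 \left(-14 + 1\right)}\right) \left(-52\right) = \left(8 - 13 - \frac{1}{2 \left(-13\right)}\right) \left(-52\right) = \left(8 - 13 - - \frac{1}{26}\right) \left(-52\right) = \left(8 - 13 + \frac{1}{26}\right) \left(-52\right) = \left(- \frac{129}{26}\right) \left(-52\right) = 258$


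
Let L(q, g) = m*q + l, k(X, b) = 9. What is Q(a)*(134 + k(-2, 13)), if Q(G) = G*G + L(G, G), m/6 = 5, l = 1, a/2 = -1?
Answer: -7865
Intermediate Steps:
a = -2 (a = 2*(-1) = -2)
m = 30 (m = 6*5 = 30)
L(q, g) = 1 + 30*q (L(q, g) = 30*q + 1 = 1 + 30*q)
Q(G) = 1 + G² + 30*G (Q(G) = G*G + (1 + 30*G) = G² + (1 + 30*G) = 1 + G² + 30*G)
Q(a)*(134 + k(-2, 13)) = (1 + (-2)² + 30*(-2))*(134 + 9) = (1 + 4 - 60)*143 = -55*143 = -7865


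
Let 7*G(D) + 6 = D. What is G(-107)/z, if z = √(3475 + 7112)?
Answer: -113*√10587/74109 ≈ -0.15689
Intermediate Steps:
G(D) = -6/7 + D/7
z = √10587 ≈ 102.89
G(-107)/z = (-6/7 + (⅐)*(-107))/(√10587) = (-6/7 - 107/7)*(√10587/10587) = -113*√10587/74109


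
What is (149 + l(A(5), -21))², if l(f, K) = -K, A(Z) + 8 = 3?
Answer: 28900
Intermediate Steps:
A(Z) = -5 (A(Z) = -8 + 3 = -5)
(149 + l(A(5), -21))² = (149 - 1*(-21))² = (149 + 21)² = 170² = 28900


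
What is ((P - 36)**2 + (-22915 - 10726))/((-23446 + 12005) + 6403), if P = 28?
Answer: 33577/5038 ≈ 6.6647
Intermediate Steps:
((P - 36)**2 + (-22915 - 10726))/((-23446 + 12005) + 6403) = ((28 - 36)**2 + (-22915 - 10726))/((-23446 + 12005) + 6403) = ((-8)**2 - 33641)/(-11441 + 6403) = (64 - 33641)/(-5038) = -33577*(-1/5038) = 33577/5038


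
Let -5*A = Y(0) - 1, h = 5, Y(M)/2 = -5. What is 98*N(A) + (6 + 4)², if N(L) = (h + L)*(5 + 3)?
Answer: 28724/5 ≈ 5744.8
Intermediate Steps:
Y(M) = -10 (Y(M) = 2*(-5) = -10)
A = 11/5 (A = -(-10 - 1)/5 = -⅕*(-11) = 11/5 ≈ 2.2000)
N(L) = 40 + 8*L (N(L) = (5 + L)*(5 + 3) = (5 + L)*8 = 40 + 8*L)
98*N(A) + (6 + 4)² = 98*(40 + 8*(11/5)) + (6 + 4)² = 98*(40 + 88/5) + 10² = 98*(288/5) + 100 = 28224/5 + 100 = 28724/5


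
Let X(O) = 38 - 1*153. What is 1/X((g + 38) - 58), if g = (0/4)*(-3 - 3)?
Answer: -1/115 ≈ -0.0086956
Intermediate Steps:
g = 0 (g = (0*(¼))*(-6) = 0*(-6) = 0)
X(O) = -115 (X(O) = 38 - 153 = -115)
1/X((g + 38) - 58) = 1/(-115) = -1/115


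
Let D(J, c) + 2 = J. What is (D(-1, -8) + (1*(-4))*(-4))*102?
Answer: 1326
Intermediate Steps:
D(J, c) = -2 + J
(D(-1, -8) + (1*(-4))*(-4))*102 = ((-2 - 1) + (1*(-4))*(-4))*102 = (-3 - 4*(-4))*102 = (-3 + 16)*102 = 13*102 = 1326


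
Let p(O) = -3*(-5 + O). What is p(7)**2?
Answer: 36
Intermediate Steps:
p(O) = 15 - 3*O
p(7)**2 = (15 - 3*7)**2 = (15 - 21)**2 = (-6)**2 = 36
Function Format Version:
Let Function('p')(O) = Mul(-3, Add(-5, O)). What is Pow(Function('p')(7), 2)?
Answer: 36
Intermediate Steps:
Function('p')(O) = Add(15, Mul(-3, O))
Pow(Function('p')(7), 2) = Pow(Add(15, Mul(-3, 7)), 2) = Pow(Add(15, -21), 2) = Pow(-6, 2) = 36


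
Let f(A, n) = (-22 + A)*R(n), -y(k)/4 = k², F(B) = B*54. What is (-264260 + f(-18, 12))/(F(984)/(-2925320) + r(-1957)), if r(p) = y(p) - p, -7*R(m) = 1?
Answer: 676399803700/39207359370039 ≈ 0.017252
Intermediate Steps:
F(B) = 54*B
y(k) = -4*k²
R(m) = -⅐ (R(m) = -⅐*1 = -⅐)
f(A, n) = 22/7 - A/7 (f(A, n) = (-22 + A)*(-⅐) = 22/7 - A/7)
r(p) = -p - 4*p² (r(p) = -4*p² - p = -p - 4*p²)
(-264260 + f(-18, 12))/(F(984)/(-2925320) + r(-1957)) = (-264260 + (22/7 - ⅐*(-18)))/((54*984)/(-2925320) - 1957*(-1 - 4*(-1957))) = (-264260 + (22/7 + 18/7))/(53136*(-1/2925320) - 1957*(-1 + 7828)) = (-264260 + 40/7)/(-6642/365665 - 1957*7827) = -1849780/(7*(-6642/365665 - 15317439)) = -1849780/(7*(-5601051338577/365665)) = -1849780/7*(-365665/5601051338577) = 676399803700/39207359370039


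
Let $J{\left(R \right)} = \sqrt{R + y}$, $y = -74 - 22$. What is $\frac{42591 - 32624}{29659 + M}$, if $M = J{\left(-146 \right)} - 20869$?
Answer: $\frac{43804965}{38632171} - \frac{109637 i \sqrt{2}}{77264342} \approx 1.1339 - 0.0020068 i$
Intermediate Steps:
$y = -96$
$J{\left(R \right)} = \sqrt{-96 + R}$ ($J{\left(R \right)} = \sqrt{R - 96} = \sqrt{-96 + R}$)
$M = -20869 + 11 i \sqrt{2}$ ($M = \sqrt{-96 - 146} - 20869 = \sqrt{-242} - 20869 = 11 i \sqrt{2} - 20869 = -20869 + 11 i \sqrt{2} \approx -20869.0 + 15.556 i$)
$\frac{42591 - 32624}{29659 + M} = \frac{42591 - 32624}{29659 - \left(20869 - 11 i \sqrt{2}\right)} = \frac{9967}{8790 + 11 i \sqrt{2}}$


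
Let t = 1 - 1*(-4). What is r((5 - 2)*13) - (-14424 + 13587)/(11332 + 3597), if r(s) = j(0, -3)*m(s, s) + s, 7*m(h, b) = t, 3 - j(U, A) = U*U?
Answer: 4305411/104503 ≈ 41.199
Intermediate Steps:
j(U, A) = 3 - U² (j(U, A) = 3 - U*U = 3 - U²)
t = 5 (t = 1 + 4 = 5)
m(h, b) = 5/7 (m(h, b) = (⅐)*5 = 5/7)
r(s) = 15/7 + s (r(s) = (3 - 1*0²)*(5/7) + s = (3 - 1*0)*(5/7) + s = (3 + 0)*(5/7) + s = 3*(5/7) + s = 15/7 + s)
r((5 - 2)*13) - (-14424 + 13587)/(11332 + 3597) = (15/7 + (5 - 2)*13) - (-14424 + 13587)/(11332 + 3597) = (15/7 + 3*13) - (-837)/14929 = (15/7 + 39) - (-837)/14929 = 288/7 - 1*(-837/14929) = 288/7 + 837/14929 = 4305411/104503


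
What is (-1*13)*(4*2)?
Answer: -104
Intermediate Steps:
(-1*13)*(4*2) = -13*8 = -104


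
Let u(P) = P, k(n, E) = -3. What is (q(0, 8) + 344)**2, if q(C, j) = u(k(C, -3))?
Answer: 116281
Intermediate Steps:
q(C, j) = -3
(q(0, 8) + 344)**2 = (-3 + 344)**2 = 341**2 = 116281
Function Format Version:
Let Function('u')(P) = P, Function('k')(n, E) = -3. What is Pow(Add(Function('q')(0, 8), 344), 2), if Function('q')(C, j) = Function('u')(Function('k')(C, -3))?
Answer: 116281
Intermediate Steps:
Function('q')(C, j) = -3
Pow(Add(Function('q')(0, 8), 344), 2) = Pow(Add(-3, 344), 2) = Pow(341, 2) = 116281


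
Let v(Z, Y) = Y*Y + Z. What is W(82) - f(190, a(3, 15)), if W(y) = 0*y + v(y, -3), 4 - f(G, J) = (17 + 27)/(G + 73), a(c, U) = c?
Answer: 22925/263 ≈ 87.167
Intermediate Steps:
v(Z, Y) = Z + Y² (v(Z, Y) = Y² + Z = Z + Y²)
f(G, J) = 4 - 44/(73 + G) (f(G, J) = 4 - (17 + 27)/(G + 73) = 4 - 44/(73 + G))
W(y) = 9 + y (W(y) = 0*y + (y + (-3)²) = 0 + (y + 9) = 0 + (9 + y) = 9 + y)
W(82) - f(190, a(3, 15)) = (9 + 82) - 4*(62 + 190)/(73 + 190) = 91 - 4*252/263 = 91 - 1*1008/263 = 91 - 1008/263 = 22925/263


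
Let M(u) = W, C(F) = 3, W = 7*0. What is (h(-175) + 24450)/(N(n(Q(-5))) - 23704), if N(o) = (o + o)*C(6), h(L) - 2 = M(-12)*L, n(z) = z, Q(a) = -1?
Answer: -12226/11855 ≈ -1.0313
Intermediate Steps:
W = 0
M(u) = 0
h(L) = 2 (h(L) = 2 + 0*L = 2 + 0 = 2)
N(o) = 6*o (N(o) = (o + o)*3 = (2*o)*3 = 6*o)
(h(-175) + 24450)/(N(n(Q(-5))) - 23704) = (2 + 24450)/(6*(-1) - 23704) = 24452/(-6 - 23704) = 24452/(-23710) = 24452*(-1/23710) = -12226/11855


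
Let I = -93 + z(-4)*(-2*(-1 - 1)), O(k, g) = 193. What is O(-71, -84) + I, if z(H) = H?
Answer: 84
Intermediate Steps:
I = -109 (I = -93 - (-8)*(-1 - 1) = -93 - (-8)*(-2) = -93 - 4*4 = -93 - 16 = -109)
O(-71, -84) + I = 193 - 109 = 84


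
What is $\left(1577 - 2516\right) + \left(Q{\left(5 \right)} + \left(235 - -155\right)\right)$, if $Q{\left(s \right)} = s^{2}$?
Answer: $-524$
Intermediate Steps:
$\left(1577 - 2516\right) + \left(Q{\left(5 \right)} + \left(235 - -155\right)\right) = \left(1577 - 2516\right) + \left(5^{2} + \left(235 - -155\right)\right) = -939 + \left(25 + \left(235 + 155\right)\right) = -939 + \left(25 + 390\right) = -939 + 415 = -524$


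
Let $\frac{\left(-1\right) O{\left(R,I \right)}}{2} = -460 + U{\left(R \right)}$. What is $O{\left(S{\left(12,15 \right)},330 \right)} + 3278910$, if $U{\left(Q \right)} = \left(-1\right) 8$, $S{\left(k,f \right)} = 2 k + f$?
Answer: $3279846$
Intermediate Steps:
$S{\left(k,f \right)} = f + 2 k$
$U{\left(Q \right)} = -8$
$O{\left(R,I \right)} = 936$ ($O{\left(R,I \right)} = - 2 \left(-460 - 8\right) = \left(-2\right) \left(-468\right) = 936$)
$O{\left(S{\left(12,15 \right)},330 \right)} + 3278910 = 936 + 3278910 = 3279846$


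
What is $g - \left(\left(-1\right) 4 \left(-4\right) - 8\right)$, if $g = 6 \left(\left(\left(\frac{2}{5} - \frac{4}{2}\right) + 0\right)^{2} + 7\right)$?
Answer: $\frac{1234}{25} \approx 49.36$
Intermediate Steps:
$g = \frac{1434}{25}$ ($g = 6 \left(\left(\left(2 \cdot \frac{1}{5} - 2\right) + 0\right)^{2} + 7\right) = 6 \left(\left(\left(\frac{2}{5} - 2\right) + 0\right)^{2} + 7\right) = 6 \left(\left(- \frac{8}{5} + 0\right)^{2} + 7\right) = 6 \left(\left(- \frac{8}{5}\right)^{2} + 7\right) = 6 \left(\frac{64}{25} + 7\right) = 6 \cdot \frac{239}{25} = \frac{1434}{25} \approx 57.36$)
$g - \left(\left(-1\right) 4 \left(-4\right) - 8\right) = \frac{1434}{25} - \left(\left(-1\right) 4 \left(-4\right) - 8\right) = \frac{1434}{25} - \left(\left(-4\right) \left(-4\right) - 8\right) = \frac{1434}{25} - \left(16 - 8\right) = \frac{1434}{25} - 8 = \frac{1234}{25}$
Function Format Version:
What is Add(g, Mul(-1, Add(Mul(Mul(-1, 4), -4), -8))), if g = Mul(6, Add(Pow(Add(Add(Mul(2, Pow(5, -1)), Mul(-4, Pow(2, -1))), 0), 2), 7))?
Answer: Rational(1234, 25) ≈ 49.360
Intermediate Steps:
g = Rational(1434, 25) (g = Mul(6, Add(Pow(Add(Add(Mul(2, Rational(1, 5)), Mul(-4, Rational(1, 2))), 0), 2), 7)) = Mul(6, Add(Pow(Add(Add(Rational(2, 5), -2), 0), 2), 7)) = Mul(6, Add(Pow(Add(Rational(-8, 5), 0), 2), 7)) = Mul(6, Add(Pow(Rational(-8, 5), 2), 7)) = Mul(6, Add(Rational(64, 25), 7)) = Mul(6, Rational(239, 25)) = Rational(1434, 25) ≈ 57.360)
Add(g, Mul(-1, Add(Mul(Mul(-1, 4), -4), -8))) = Add(Rational(1434, 25), Mul(-1, Add(Mul(Mul(-1, 4), -4), -8))) = Add(Rational(1434, 25), Mul(-1, Add(Mul(-4, -4), -8))) = Add(Rational(1434, 25), Mul(-1, Add(16, -8))) = Add(Rational(1434, 25), Mul(-1, 8)) = Add(Rational(1434, 25), -8) = Rational(1234, 25)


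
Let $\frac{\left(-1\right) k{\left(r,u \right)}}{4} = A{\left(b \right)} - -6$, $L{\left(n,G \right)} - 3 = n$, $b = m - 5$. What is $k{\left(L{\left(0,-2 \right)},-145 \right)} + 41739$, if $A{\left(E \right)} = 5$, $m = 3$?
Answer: $41695$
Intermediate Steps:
$b = -2$ ($b = 3 - 5 = -2$)
$L{\left(n,G \right)} = 3 + n$
$k{\left(r,u \right)} = -44$ ($k{\left(r,u \right)} = - 4 \left(5 - -6\right) = - 4 \left(5 + 6\right) = \left(-4\right) 11 = -44$)
$k{\left(L{\left(0,-2 \right)},-145 \right)} + 41739 = -44 + 41739 = 41695$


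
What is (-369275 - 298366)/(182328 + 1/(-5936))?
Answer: -3963116976/1082299007 ≈ -3.6618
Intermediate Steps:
(-369275 - 298366)/(182328 + 1/(-5936)) = -667641/(182328 - 1/5936) = -667641/1082299007/5936 = -667641*5936/1082299007 = -3963116976/1082299007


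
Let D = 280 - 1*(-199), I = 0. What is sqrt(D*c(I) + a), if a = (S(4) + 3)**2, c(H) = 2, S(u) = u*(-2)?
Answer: sqrt(983) ≈ 31.353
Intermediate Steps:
D = 479 (D = 280 + 199 = 479)
S(u) = -2*u
a = 25 (a = (-2*4 + 3)**2 = (-8 + 3)**2 = (-5)**2 = 25)
sqrt(D*c(I) + a) = sqrt(479*2 + 25) = sqrt(958 + 25) = sqrt(983)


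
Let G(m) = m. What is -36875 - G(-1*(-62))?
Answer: -36937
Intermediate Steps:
-36875 - G(-1*(-62)) = -36875 - (-1)*(-62) = -36875 - 1*62 = -36875 - 62 = -36937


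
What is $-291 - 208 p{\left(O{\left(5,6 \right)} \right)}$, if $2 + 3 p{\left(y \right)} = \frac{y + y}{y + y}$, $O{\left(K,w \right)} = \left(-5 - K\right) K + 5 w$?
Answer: $- \frac{665}{3} \approx -221.67$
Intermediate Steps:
$O{\left(K,w \right)} = 5 w + K \left(-5 - K\right)$ ($O{\left(K,w \right)} = K \left(-5 - K\right) + 5 w = 5 w + K \left(-5 - K\right)$)
$p{\left(y \right)} = - \frac{1}{3}$ ($p{\left(y \right)} = - \frac{2}{3} + \frac{\left(y + y\right) \frac{1}{y + y}}{3} = - \frac{2}{3} + \frac{2 y \frac{1}{2 y}}{3} = - \frac{2}{3} + \frac{1}{3} \cdot 1 = - \frac{2}{3} + \frac{1}{3} = - \frac{1}{3}$)
$-291 - 208 p{\left(O{\left(5,6 \right)} \right)} = -291 - - \frac{208}{3} = -291 + \frac{208}{3} = - \frac{665}{3}$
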